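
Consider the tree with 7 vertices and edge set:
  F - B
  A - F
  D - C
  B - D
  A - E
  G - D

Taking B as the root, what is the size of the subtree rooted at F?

The subtree rooted at F contains: F, A, E — 3 nodes.

3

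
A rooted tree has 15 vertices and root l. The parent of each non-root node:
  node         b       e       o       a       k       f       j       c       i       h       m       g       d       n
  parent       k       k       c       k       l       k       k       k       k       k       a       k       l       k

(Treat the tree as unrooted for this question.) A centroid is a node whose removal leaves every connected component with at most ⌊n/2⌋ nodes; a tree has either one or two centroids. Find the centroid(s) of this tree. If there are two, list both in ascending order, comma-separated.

Removing k splits the tree into components of sizes 2, 2, 2, 1, 1, 1, 1, 1, 1, 1, 1; the largest is 2 ≤ ⌊15/2⌋ = 7.
Every other node leaves some component of size > 7, so the centroid is unique.

k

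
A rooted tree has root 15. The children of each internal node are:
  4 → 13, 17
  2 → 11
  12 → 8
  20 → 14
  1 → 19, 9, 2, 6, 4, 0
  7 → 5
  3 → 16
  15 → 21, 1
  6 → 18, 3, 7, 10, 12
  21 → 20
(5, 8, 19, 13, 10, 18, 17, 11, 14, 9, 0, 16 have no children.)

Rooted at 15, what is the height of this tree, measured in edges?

4

A deepest node is 16, reached by 15-1-6-3-16.
That path has 4 edges, so the height is 4.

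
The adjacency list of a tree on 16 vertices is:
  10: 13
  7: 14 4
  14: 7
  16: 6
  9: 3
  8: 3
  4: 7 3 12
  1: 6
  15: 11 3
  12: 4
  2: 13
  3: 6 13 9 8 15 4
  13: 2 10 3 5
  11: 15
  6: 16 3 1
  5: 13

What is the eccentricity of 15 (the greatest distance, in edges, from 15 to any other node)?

4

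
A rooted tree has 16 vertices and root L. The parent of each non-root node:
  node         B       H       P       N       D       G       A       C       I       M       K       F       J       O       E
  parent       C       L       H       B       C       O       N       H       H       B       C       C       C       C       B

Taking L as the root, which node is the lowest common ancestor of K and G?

Ancestors of K (toward the root): K, C, H, L.
Ancestors of G: G, O, C, H, L.
The deepest node appearing in both lists is C.

C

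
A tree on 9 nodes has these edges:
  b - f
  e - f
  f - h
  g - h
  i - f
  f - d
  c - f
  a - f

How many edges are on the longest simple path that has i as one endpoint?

The node farthest from i is g, via i – f – h – g — 3 edges.

3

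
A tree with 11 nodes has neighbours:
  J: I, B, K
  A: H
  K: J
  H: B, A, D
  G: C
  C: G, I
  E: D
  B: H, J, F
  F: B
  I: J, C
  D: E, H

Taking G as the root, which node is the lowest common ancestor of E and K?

J

Path E→root: E D H B J I C G; path K→root: K J I C G.
First common node: J.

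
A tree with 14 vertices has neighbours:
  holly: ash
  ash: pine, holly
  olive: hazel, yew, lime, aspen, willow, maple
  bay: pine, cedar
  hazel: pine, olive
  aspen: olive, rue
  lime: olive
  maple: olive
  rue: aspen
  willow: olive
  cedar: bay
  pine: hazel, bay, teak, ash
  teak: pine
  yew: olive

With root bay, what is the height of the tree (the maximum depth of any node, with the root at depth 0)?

5

A deepest node is rue, reached by bay – pine – hazel – olive – aspen – rue.
That path has 5 edges, so the height is 5.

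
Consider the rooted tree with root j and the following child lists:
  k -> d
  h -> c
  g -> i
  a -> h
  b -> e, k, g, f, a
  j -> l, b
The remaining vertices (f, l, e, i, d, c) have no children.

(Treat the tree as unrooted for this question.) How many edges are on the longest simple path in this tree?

Starting from c, a farthest node is l at distance 5.
One longest path: c-h-a-b-j-l.
So the diameter is 5.

5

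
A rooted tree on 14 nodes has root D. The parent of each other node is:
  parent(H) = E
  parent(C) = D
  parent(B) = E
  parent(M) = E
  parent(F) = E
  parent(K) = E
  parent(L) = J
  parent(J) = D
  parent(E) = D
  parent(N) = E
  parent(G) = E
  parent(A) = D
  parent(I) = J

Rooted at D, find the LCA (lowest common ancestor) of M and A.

D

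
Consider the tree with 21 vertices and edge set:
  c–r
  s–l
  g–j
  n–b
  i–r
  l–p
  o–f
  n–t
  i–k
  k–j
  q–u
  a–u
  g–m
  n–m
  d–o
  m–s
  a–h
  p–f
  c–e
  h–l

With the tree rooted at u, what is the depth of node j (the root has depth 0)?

7

Path from u to j: u – a – h – l – s – m – g – j, which has 7 edges.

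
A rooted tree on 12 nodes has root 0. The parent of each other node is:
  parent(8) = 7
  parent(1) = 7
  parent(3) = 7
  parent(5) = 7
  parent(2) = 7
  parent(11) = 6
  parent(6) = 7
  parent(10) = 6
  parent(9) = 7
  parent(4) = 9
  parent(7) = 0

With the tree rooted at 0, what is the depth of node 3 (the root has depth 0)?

2

Path from 0 to 3: 0 → 7 → 3, which has 2 edges.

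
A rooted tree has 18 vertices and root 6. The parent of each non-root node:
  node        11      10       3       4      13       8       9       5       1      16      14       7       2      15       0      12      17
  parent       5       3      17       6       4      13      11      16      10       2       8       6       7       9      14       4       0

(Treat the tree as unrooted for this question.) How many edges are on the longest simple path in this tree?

BFS from 15 reaches 1 last, at distance 16; BFS from 1 confirms no node is farther.
Path: 15-9-11-5-16-2-7-6-4-13-8-14-0-17-3-10-1.

16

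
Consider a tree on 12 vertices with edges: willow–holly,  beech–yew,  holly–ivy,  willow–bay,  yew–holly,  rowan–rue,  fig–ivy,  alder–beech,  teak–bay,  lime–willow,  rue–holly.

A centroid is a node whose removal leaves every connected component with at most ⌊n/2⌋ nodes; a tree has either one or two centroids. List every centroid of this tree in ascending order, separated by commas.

holly

Removing holly splits the tree into components of sizes 4, 3, 2, 2; the largest is 4 ≤ ⌊12/2⌋ = 6.
No neighbour of holly does as well, so holly is the unique centroid.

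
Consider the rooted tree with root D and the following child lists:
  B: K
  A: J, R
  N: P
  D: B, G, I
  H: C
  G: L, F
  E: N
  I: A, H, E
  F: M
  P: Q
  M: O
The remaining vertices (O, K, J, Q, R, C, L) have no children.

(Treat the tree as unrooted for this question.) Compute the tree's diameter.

A longest path is Q–P–N–E–I–D–G–F–M–O, with 9 edges.

9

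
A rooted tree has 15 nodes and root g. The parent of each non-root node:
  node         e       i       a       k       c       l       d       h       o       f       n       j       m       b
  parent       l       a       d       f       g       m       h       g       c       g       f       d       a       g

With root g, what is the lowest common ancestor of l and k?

g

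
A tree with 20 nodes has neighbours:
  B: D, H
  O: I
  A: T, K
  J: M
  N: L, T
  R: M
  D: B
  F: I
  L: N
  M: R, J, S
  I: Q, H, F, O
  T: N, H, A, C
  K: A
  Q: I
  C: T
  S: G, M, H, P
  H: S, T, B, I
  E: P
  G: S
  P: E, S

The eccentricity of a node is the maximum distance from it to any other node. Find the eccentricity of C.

The node farthest from C is R (E, J also at distance 5), via C – T – H – S – M – R — 5 edges.

5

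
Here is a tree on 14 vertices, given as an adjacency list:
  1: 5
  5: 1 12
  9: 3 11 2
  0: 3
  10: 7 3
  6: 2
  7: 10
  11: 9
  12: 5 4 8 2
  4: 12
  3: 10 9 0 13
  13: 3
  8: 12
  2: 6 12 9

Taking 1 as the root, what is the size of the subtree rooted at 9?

9's subtree: {9, 3, 11, 13, 0, 10, 7}, size 7.

7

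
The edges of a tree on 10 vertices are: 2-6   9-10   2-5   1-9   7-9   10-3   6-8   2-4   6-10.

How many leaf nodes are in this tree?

Exactly 6 nodes have a single neighbour: 1, 3, 4, 5, 7, 8.

6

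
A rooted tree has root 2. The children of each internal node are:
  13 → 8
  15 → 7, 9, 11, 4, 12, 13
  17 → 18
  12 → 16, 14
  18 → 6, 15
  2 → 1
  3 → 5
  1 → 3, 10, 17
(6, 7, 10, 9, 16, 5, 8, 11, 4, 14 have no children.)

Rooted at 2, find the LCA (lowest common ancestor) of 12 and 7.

15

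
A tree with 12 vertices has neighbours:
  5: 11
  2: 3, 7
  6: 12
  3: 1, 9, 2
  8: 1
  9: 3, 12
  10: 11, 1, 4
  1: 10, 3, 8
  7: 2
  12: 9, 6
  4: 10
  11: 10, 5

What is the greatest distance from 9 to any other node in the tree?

5

Distances from 9 peak at 5, attained at 5.
9 – 3 – 1 – 10 – 11 – 5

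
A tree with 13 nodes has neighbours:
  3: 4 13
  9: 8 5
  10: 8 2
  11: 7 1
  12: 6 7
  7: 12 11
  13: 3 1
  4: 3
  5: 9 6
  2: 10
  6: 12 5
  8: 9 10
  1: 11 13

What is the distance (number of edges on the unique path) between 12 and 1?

3

Walking from 12: 12 – 7 – 11 – 1. Length 3.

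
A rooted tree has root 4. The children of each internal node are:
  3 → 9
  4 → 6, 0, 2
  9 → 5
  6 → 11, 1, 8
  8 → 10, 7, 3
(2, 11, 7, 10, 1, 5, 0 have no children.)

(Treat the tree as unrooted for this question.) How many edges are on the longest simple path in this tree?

Starting from 2, a farthest node is 5 at distance 6.
One longest path: 2-4-6-8-3-9-5.
So the diameter is 6.

6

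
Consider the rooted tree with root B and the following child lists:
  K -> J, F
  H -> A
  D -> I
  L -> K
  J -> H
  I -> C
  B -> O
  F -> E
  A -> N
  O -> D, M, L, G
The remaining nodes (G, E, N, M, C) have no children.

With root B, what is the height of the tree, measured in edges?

A deepest node is N, reached by B-O-L-K-J-H-A-N.
That path has 7 edges, so the height is 7.

7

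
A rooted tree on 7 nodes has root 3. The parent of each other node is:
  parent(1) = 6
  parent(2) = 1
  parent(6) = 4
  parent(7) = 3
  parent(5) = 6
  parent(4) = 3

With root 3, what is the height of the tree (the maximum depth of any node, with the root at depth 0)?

The longest root-to-leaf path is 3-4-6-1-2 (4 edges).

4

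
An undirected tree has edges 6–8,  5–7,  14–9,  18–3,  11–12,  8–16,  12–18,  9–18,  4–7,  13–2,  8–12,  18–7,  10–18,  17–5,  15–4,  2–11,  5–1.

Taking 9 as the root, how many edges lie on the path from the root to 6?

Climbing from 6 to the root: 6–8–12–18–9. That's 4 steps.

4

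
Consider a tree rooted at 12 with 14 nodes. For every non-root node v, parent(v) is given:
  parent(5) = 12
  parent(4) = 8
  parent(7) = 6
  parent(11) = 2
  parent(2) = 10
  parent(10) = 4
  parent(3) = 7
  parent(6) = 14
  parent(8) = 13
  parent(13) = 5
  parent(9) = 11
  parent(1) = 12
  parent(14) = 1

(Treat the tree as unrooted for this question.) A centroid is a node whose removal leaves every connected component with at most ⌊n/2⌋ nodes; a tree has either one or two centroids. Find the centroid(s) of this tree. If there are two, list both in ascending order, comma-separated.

5, 13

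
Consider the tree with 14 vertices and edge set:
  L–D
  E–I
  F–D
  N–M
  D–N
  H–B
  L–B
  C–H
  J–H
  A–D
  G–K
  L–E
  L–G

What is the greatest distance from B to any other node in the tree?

4

Distances from B peak at 4, attained at M.
B-L-D-N-M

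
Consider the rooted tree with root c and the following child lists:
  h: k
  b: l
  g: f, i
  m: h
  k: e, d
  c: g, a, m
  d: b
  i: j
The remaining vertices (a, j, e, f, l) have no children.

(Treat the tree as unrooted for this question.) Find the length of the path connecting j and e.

j – i – g – c – m – h – k – e: 7 edges.

7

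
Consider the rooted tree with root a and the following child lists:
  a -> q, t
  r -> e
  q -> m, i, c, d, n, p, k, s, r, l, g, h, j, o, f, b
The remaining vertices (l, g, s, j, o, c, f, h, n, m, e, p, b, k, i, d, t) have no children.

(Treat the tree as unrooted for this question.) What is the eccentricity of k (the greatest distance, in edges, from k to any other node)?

3

A farthest node from k is e (t also at distance 3).
The path k-q-r-e has 3 edges.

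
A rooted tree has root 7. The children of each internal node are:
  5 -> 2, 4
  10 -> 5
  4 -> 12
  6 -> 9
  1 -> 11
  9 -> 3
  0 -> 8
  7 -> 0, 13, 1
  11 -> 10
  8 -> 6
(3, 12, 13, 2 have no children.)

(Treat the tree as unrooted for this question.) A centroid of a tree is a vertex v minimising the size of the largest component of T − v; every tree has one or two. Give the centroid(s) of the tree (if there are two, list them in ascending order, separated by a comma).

Delete 7: the remaining components have sizes 7, 5, 1. Max 7 ≤ 7, so 7 is a centroid.
1 is adjacent to 7 and is also a centroid (the largest component after removing it is likewise 7).

1, 7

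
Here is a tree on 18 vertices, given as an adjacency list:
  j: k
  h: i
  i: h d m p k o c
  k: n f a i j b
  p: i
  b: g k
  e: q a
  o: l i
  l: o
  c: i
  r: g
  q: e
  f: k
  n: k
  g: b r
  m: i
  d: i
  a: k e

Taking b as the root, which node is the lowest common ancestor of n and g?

b

Ancestors of n (toward the root): n, k, b.
Ancestors of g: g, b.
The deepest node appearing in both lists is b.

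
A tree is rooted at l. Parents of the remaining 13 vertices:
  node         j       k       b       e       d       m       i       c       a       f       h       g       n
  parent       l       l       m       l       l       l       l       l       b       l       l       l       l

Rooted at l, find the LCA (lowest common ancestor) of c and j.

l

Ancestors of c (toward the root): c, l.
Ancestors of j: j, l.
The deepest node appearing in both lists is l.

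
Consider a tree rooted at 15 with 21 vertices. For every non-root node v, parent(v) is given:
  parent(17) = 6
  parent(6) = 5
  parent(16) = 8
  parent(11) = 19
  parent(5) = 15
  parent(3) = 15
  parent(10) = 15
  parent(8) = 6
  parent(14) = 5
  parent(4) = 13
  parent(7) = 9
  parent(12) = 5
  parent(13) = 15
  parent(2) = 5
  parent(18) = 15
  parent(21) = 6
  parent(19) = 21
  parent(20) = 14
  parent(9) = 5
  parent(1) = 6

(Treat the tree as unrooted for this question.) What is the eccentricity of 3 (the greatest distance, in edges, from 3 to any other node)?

A farthest node from 3 is 11.
The path 3-15-5-6-21-19-11 has 6 edges.

6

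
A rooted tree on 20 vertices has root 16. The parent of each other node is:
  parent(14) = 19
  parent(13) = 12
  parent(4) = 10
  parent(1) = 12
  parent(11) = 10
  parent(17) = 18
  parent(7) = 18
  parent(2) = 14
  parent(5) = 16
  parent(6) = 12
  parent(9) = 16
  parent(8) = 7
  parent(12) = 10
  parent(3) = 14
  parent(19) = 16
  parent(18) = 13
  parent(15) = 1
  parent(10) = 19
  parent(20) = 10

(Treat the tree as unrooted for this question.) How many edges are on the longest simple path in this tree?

8

A longest path is 8–7–18–13–12–10–19–16–5, with 8 edges.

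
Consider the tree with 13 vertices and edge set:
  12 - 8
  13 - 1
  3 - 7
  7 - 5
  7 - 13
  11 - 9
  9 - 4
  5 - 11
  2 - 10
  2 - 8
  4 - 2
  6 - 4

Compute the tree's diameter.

Starting from 1, a farthest node is 12 at distance 9.
One longest path: 1-13-7-5-11-9-4-2-8-12.
So the diameter is 9.

9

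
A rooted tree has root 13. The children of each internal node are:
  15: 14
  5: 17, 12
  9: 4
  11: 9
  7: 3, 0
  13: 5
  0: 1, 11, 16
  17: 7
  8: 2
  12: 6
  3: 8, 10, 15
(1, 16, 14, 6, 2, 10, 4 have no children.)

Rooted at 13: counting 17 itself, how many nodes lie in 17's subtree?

14

Descendants of 17 (including itself): 17, 7, 0, 3, 11, 1, 16, 15, 10, 8, 9, 14, 2, 4. That's 14.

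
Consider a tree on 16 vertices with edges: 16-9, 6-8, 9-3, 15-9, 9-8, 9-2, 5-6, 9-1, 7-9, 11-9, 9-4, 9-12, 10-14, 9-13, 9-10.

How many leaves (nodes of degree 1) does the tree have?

12

Exactly 12 nodes have a single neighbour: 1, 2, 3, 4, 5, 7, 11, 12, 13, 14, 15, 16.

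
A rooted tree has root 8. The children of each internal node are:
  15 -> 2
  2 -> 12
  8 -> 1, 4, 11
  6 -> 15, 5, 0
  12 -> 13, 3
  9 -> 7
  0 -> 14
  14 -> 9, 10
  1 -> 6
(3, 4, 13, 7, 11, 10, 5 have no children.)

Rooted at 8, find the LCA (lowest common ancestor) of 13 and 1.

Path 13→root: 13 12 2 15 6 1 8; path 1→root: 1 8.
First common node: 1.

1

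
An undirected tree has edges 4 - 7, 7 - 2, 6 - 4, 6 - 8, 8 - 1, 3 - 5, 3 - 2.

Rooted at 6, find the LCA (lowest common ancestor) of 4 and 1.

6

Path 4→root: 4 6; path 1→root: 1 8 6.
First common node: 6.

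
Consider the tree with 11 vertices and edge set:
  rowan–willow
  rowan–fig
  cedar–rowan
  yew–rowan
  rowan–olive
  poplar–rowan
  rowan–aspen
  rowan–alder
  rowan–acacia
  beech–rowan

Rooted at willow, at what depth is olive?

Path from willow to olive: willow–rowan–olive, which has 2 edges.

2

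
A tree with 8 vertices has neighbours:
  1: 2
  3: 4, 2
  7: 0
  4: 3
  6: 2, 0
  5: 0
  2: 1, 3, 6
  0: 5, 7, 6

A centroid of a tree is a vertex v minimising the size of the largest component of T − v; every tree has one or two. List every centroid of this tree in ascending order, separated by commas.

Removing 6 splits the tree into components of sizes 4, 3; the largest is 4 ≤ ⌊8/2⌋ = 4.
Its neighbour 2 also leaves a largest component of size 4, so both are centroids.

2, 6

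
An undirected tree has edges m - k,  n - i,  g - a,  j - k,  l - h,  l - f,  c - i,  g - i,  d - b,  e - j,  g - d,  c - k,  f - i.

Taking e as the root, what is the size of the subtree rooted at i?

Descendants of i (including itself): i, g, n, f, d, a, l, b, h. That's 9.

9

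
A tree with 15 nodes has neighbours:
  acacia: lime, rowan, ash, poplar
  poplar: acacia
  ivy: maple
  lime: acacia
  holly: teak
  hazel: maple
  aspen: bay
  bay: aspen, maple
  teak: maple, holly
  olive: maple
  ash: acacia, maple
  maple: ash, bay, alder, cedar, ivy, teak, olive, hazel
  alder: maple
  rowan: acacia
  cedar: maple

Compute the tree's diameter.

Starting from lime, a farthest node is aspen at distance 5.
One longest path: lime–acacia–ash–maple–bay–aspen.
So the diameter is 5.

5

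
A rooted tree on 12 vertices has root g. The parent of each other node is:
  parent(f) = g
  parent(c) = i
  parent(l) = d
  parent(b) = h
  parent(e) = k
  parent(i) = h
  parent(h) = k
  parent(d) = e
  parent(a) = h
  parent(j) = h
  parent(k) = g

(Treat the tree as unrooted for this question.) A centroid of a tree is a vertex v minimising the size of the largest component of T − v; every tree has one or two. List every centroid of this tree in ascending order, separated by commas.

h, k

If k is removed the pieces have sizes 6, 3, 2, all ≤ ⌊12/2⌋ = 6.
h is adjacent to k and is also a centroid (the largest component after removing it is likewise 6).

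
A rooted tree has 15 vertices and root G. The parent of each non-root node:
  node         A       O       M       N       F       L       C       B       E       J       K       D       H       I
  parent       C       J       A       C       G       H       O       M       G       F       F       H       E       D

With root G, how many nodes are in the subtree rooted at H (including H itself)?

4

H's subtree: {H, L, D, I}, size 4.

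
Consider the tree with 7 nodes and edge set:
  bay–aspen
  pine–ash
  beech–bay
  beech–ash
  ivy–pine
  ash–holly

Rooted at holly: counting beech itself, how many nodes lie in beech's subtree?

3

The subtree rooted at beech contains: beech, bay, aspen — 3 nodes.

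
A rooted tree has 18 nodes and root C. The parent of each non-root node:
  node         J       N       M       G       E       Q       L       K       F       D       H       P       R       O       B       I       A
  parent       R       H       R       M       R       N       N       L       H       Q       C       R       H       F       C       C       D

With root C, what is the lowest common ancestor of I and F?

Ancestors of I (toward the root): I, C.
Ancestors of F: F, H, C.
The deepest node appearing in both lists is C.

C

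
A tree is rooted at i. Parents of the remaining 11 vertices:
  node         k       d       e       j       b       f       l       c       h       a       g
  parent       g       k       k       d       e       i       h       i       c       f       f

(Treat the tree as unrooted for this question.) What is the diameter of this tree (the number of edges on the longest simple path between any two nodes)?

8

BFS from l reaches j last, at distance 8; BFS from j confirms no node is farther.
Path: l – h – c – i – f – g – k – d – j.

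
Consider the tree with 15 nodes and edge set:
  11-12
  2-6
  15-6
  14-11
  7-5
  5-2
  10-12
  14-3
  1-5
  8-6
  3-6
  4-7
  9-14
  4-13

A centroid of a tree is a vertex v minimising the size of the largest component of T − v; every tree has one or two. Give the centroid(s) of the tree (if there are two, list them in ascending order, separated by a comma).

6

Removing 6 splits the tree into components of sizes 6, 6, 1, 1; the largest is 6 ≤ ⌊15/2⌋ = 7.
Every other node leaves some component of size > 7, so the centroid is unique.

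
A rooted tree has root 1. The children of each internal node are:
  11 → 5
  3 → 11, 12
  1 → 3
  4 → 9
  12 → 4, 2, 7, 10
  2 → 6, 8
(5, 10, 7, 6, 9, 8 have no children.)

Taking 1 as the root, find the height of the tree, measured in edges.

4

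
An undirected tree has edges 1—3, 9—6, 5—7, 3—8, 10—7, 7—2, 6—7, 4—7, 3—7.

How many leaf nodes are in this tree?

7

Degree-1 nodes: 1, 2, 4, 5, 8, 9, 10 — 7 of them.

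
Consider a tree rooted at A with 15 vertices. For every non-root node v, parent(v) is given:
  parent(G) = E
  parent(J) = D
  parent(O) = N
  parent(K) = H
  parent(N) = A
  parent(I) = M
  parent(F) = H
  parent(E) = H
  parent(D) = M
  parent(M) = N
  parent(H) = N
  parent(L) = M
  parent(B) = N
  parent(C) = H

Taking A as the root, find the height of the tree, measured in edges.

4

J sits deepest: A-N-M-D-J — 4 edges from the root.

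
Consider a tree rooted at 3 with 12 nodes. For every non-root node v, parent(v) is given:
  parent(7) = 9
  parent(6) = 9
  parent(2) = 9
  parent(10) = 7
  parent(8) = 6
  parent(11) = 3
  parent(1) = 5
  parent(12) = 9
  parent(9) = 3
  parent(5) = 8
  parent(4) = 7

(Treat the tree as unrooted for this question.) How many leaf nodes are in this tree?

6

Exactly 6 nodes have a single neighbour: 1, 2, 4, 10, 11, 12.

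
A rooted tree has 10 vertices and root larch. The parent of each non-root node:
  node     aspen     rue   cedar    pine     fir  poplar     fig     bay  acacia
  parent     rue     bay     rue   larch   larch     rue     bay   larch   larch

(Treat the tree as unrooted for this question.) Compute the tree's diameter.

A longest path is pine-larch-bay-rue-aspen, with 4 edges.

4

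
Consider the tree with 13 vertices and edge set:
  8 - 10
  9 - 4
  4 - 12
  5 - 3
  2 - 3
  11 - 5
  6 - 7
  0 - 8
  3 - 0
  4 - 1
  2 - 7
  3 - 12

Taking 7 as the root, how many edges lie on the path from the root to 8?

Path from 7 to 8: 7 → 2 → 3 → 0 → 8, which has 4 edges.

4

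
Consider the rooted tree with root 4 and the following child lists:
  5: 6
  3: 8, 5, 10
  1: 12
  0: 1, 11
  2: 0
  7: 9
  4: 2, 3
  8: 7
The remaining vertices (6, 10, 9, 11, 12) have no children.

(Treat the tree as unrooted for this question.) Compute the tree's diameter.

8

Starting from 12, a farthest node is 9 at distance 8.
One longest path: 12 - 1 - 0 - 2 - 4 - 3 - 8 - 7 - 9.
So the diameter is 8.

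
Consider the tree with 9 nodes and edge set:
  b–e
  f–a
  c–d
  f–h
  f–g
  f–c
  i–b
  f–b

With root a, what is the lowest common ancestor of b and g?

Ancestors of b (toward the root): b, f, a.
Ancestors of g: g, f, a.
The deepest node appearing in both lists is f.

f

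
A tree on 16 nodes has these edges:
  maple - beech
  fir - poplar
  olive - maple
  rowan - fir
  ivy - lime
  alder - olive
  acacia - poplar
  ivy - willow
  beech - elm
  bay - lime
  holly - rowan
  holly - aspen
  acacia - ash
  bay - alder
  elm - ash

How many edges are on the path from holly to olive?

9

Walking from holly: holly – rowan – fir – poplar – acacia – ash – elm – beech – maple – olive. Length 9.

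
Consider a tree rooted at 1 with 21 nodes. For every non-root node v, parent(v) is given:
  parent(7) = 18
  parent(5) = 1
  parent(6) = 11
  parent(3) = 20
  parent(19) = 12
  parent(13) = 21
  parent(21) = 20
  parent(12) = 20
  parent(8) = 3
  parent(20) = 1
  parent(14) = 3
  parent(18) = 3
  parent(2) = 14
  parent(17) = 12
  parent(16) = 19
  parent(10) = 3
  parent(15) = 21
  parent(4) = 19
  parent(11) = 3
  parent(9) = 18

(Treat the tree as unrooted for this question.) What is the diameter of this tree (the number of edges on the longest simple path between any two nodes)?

6

BFS from 7 reaches 16 last, at distance 6; BFS from 16 confirms no node is farther.
Path: 7-18-3-20-12-19-16.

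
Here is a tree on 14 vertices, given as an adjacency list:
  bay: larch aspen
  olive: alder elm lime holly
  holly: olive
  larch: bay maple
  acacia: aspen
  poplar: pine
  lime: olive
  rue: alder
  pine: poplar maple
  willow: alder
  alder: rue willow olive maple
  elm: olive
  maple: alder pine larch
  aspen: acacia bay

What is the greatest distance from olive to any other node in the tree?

Distances from olive peak at 6, attained at acacia.
olive – alder – maple – larch – bay – aspen – acacia

6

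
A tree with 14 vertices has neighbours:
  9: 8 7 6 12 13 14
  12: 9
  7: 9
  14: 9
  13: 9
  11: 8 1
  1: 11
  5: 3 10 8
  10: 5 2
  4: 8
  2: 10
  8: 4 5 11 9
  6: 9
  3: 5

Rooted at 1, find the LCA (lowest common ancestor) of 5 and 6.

Ancestors of 5 (toward the root): 5, 8, 11, 1.
Ancestors of 6: 6, 9, 8, 11, 1.
The deepest node appearing in both lists is 8.

8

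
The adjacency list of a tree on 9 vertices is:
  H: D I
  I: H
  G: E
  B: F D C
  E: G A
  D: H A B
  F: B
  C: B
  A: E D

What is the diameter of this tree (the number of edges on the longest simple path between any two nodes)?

5

BFS from G reaches I last, at distance 5; BFS from I confirms no node is farther.
Path: G – E – A – D – H – I.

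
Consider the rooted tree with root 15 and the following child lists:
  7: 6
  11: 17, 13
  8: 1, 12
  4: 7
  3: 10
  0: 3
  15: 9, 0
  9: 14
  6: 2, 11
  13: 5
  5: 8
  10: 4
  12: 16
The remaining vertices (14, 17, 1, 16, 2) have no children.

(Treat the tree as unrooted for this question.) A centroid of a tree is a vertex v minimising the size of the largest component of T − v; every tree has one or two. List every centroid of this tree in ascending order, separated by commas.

6

If 6 is removed the pieces have sizes 8, 8, 1, all ≤ ⌊18/2⌋ = 9.
No neighbour of 6 does as well, so 6 is the unique centroid.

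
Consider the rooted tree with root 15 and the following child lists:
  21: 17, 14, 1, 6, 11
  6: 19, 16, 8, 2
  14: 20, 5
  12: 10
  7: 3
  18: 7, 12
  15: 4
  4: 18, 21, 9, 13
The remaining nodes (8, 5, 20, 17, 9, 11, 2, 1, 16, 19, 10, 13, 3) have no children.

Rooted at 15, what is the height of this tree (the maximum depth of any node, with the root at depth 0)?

4

8 sits deepest: 15 – 4 – 21 – 6 – 8 — 4 edges from the root.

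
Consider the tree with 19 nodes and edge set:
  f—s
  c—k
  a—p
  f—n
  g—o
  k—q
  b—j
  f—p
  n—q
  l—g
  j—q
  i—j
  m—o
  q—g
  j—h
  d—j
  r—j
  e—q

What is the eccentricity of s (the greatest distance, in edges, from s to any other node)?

6

Distances from s peak at 6, attained at m.
s-f-n-q-g-o-m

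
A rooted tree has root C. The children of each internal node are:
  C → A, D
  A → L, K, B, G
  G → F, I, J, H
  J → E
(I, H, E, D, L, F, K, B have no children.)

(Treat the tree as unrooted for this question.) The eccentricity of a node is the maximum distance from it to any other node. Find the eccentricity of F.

4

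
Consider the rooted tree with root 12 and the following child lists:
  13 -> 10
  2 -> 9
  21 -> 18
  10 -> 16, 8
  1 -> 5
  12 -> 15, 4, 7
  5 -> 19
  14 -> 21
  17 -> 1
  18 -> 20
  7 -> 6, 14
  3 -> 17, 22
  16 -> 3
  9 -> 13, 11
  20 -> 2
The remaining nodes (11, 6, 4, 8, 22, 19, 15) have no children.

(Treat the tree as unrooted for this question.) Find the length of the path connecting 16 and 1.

3

The path is 16–3–17–1, which has 3 edges.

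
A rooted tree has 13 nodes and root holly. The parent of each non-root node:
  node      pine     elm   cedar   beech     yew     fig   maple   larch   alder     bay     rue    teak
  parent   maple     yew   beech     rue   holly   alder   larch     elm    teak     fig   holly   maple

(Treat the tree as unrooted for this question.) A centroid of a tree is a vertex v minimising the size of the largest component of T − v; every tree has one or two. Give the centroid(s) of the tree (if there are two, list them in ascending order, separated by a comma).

Delete larch: the remaining components have sizes 6, 6. Max 6 ≤ 6, so larch is a centroid.
Every other node leaves some component of size > 6, so the centroid is unique.

larch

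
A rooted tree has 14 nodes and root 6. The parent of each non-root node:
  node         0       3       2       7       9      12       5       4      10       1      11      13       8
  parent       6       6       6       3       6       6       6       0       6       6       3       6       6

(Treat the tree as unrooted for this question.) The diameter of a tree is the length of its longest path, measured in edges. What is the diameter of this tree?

4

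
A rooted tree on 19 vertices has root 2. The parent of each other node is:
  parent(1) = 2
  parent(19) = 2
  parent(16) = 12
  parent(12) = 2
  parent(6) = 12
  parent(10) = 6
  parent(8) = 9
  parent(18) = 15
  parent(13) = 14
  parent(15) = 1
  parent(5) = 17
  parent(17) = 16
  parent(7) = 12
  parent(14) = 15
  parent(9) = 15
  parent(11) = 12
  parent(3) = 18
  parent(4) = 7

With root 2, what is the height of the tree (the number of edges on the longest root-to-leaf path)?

5 sits deepest: 2-12-16-17-5 — 4 edges from the root.

4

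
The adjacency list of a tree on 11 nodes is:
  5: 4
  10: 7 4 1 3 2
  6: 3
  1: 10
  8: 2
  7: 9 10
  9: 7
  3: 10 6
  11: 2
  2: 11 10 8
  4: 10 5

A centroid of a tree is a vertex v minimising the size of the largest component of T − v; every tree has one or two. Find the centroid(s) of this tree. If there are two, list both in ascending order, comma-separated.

Removing 10 splits the tree into components of sizes 3, 2, 2, 2, 1; the largest is 3 ≤ ⌊11/2⌋ = 5.
Every other node leaves some component of size > 5, so the centroid is unique.

10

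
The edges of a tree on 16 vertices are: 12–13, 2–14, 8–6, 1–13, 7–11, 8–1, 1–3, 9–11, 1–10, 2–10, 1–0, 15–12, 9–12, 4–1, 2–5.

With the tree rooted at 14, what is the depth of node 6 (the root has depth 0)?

5

Climbing from 6 to the root: 6–8–1–10–2–14. That's 5 steps.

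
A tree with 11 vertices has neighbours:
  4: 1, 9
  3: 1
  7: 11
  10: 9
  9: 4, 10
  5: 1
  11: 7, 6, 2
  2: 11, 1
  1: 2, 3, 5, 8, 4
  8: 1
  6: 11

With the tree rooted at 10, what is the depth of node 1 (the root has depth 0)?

3

Path from 10 to 1: 10–9–4–1, which has 3 edges.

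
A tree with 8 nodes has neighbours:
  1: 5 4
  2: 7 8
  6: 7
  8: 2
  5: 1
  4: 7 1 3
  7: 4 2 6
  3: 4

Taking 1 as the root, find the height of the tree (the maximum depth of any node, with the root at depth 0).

A deepest node is 8, reached by 1 → 4 → 7 → 2 → 8.
That path has 4 edges, so the height is 4.

4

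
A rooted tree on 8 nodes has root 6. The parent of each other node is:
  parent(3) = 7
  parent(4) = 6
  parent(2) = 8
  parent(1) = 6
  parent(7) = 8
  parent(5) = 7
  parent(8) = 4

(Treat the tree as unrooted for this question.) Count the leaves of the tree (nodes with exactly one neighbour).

Exactly 4 nodes have a single neighbour: 1, 2, 3, 5.

4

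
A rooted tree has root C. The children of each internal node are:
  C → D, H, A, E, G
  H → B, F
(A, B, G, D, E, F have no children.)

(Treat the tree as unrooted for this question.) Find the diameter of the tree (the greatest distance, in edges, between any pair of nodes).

Starting from F, a farthest node is A at distance 3.
One longest path: F - H - C - A.
So the diameter is 3.

3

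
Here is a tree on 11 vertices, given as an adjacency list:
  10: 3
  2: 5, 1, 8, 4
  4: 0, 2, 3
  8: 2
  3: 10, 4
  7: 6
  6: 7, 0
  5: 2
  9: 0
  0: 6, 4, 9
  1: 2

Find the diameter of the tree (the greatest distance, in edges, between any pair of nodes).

5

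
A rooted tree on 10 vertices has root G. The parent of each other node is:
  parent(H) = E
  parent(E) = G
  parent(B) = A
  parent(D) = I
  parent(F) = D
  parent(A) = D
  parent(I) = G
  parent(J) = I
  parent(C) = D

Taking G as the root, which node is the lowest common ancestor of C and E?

Path C→root: C D I G; path E→root: E G.
First common node: G.

G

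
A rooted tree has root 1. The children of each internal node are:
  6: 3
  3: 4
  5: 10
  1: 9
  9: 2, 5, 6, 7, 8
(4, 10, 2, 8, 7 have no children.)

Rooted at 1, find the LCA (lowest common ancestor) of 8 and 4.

Path 8→root: 8 9 1; path 4→root: 4 3 6 9 1.
First common node: 9.

9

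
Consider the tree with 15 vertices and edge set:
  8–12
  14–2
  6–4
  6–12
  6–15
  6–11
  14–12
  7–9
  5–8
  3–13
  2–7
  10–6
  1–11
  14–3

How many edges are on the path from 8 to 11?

3

The path is 8 - 12 - 6 - 11, which has 3 edges.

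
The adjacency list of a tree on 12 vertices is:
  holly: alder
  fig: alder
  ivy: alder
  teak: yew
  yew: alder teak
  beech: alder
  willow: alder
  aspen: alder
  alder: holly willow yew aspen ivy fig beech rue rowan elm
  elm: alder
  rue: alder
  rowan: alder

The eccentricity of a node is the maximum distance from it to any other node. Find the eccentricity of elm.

A farthest node from elm is teak.
The path elm – alder – yew – teak has 3 edges.

3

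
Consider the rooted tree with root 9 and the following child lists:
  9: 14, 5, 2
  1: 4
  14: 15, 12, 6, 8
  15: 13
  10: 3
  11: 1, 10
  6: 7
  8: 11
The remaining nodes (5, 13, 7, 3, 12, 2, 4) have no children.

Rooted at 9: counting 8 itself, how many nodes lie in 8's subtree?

Descendants of 8 (including itself): 8, 11, 1, 10, 4, 3. That's 6.

6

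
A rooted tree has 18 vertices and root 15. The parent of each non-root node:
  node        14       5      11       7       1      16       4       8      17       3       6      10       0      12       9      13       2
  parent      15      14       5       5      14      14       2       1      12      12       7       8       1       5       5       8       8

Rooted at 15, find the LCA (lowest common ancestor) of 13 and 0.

13's ancestor chain is 13, 8, 1, 14, 15 and 0's is 0, 1, 14, 15; they first meet at 1.

1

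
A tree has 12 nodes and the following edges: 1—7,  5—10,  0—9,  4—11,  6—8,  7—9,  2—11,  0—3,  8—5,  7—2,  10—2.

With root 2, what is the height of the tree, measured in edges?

4

A deepest node is 3, reached by 2 → 7 → 9 → 0 → 3.
That path has 4 edges, so the height is 4.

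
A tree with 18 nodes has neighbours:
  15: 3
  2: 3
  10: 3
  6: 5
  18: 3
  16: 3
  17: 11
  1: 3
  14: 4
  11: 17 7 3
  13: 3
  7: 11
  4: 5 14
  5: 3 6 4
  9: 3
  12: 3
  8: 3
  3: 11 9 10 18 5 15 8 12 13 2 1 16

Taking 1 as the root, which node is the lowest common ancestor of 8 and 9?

8's ancestor chain is 8, 3, 1 and 9's is 9, 3, 1; they first meet at 3.

3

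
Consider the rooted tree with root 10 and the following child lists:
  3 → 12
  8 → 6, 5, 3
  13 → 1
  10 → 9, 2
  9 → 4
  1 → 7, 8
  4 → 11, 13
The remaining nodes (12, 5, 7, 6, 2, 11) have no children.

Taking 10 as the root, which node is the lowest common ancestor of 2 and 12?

10

Path 2→root: 2 10; path 12→root: 12 3 8 1 13 4 9 10.
First common node: 10.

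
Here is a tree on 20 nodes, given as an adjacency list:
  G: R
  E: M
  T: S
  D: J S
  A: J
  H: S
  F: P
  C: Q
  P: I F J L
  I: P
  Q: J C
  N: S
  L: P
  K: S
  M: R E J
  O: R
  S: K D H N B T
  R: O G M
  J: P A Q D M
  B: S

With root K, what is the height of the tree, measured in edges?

O sits deepest: K-S-D-J-M-R-O — 6 edges from the root.

6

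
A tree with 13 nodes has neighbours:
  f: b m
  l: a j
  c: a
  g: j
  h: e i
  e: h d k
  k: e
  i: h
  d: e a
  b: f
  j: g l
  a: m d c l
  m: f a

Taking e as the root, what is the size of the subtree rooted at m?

The subtree rooted at m contains: m, f, b — 3 nodes.

3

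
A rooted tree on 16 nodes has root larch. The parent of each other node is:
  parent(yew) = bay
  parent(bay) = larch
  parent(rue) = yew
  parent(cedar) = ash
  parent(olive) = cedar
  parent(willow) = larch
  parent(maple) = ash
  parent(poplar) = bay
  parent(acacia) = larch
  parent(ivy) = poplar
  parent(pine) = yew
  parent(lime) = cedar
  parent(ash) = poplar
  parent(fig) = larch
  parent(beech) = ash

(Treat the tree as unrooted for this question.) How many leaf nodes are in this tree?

Degree-1 nodes: acacia, beech, fig, ivy, lime, maple, olive, pine, rue, willow — 10 of them.

10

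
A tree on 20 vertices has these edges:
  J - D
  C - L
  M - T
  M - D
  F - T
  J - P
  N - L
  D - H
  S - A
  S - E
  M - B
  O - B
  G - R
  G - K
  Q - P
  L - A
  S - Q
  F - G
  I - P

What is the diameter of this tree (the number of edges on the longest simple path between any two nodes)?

Starting from N, a farthest node is K at distance 12.
One longest path: N–L–A–S–Q–P–J–D–M–T–F–G–K.
So the diameter is 12.

12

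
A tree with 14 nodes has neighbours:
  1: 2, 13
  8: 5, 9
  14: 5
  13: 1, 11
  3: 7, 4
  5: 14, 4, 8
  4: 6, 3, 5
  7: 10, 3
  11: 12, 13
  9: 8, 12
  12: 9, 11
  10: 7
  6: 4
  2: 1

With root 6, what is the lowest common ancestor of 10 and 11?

Path 10→root: 10 7 3 4 6; path 11→root: 11 12 9 8 5 4 6.
First common node: 4.

4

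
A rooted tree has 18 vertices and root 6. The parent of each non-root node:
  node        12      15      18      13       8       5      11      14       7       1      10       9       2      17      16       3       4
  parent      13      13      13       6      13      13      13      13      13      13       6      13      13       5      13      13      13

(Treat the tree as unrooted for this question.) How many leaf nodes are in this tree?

15

The leaves are 1, 2, 3, 4, 7, 8, 9, 10, 11, 12, 14, 15, 16, 17, 18.
That is 15 leaves.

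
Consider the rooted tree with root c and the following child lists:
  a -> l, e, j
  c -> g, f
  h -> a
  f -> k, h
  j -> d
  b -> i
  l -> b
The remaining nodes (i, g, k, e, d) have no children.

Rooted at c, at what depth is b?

Climbing from b to the root: b – l – a – h – f – c. That's 5 steps.

5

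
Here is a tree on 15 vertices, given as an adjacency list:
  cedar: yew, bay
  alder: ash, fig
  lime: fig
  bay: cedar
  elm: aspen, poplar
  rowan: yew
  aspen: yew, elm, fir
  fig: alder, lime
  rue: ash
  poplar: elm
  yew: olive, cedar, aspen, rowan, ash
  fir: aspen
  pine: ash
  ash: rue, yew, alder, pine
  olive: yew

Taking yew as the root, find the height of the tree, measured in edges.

lime sits deepest: yew–ash–alder–fig–lime — 4 edges from the root.

4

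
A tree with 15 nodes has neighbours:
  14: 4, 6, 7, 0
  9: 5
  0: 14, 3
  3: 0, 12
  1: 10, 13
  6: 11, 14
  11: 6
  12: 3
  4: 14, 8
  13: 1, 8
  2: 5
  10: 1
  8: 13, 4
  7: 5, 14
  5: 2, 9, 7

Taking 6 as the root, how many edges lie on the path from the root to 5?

3

Climbing from 5 to the root: 5–7–14–6. That's 3 steps.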